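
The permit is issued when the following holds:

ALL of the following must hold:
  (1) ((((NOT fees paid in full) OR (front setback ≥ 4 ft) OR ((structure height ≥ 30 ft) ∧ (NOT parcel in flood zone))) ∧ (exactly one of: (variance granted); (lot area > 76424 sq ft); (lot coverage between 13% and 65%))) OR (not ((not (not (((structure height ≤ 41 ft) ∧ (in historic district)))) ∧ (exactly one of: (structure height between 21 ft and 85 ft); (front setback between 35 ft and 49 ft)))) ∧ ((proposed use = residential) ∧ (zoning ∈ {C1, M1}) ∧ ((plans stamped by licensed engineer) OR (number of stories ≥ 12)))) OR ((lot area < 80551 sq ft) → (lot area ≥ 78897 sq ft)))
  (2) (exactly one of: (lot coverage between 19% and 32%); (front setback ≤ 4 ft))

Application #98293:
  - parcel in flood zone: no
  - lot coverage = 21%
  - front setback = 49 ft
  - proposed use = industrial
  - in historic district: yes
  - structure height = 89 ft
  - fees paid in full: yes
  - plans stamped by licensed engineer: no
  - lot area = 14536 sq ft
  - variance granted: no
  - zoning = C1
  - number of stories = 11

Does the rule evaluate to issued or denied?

Atomic conditions:
  NOT fees paid in full: yes → false
  front setback ≥ 4 ft: 49 ≥ 4 is true
  structure height ≥ 30 ft: 89 ≥ 30 is true
  NOT parcel in flood zone: no → true
  variance granted: no → false
  lot area > 76424 sq ft: 14536 > 76424 is false
  lot coverage between 13% and 65%: 21 in [13, 65] is true
  structure height ≤ 41 ft: 89 ≤ 41 is false
  in historic district: yes → true
  structure height between 21 ft and 85 ft: 89 in [21, 85] is false
  front setback between 35 ft and 49 ft: 49 in [35, 49] is true
  proposed use = residential: industrial == residential is false
  zoning ∈ {C1, M1}: C1 is in the set → true
  plans stamped by licensed engineer: no → false
  number of stories ≥ 12: 11 ≥ 12 is false
  lot area < 80551 sq ft: 14536 < 80551 is true
  lot area ≥ 78897 sq ft: 14536 ≥ 78897 is false
  lot coverage between 19% and 32%: 21 in [19, 32] is true
  front setback ≤ 4 ft: 49 ≤ 4 is false
Combine:
[1.1.1.3] true AND true = true
[1.1.1] false OR true OR true = true
[1.1.2] exactly-one(false, false, true) = true
[1.1] true AND true = true
[1.2.1.1.1.1.1] false AND true = false
[1.2.1.1.1.1] NOT false = true
[1.2.1.1.1] NOT true = false
[1.2.1.1.2] exactly-one(false, true) = true
[1.2.1.1] false AND true = false
[1.2.1] NOT false = true
[1.2.2.3] false OR false = false
[1.2.2] false AND true AND false = false
[1.2] true AND false = false
[1.3] true → false = false
[1] true OR false OR false = true
[2] exactly-one(true, false) = true
[root] true AND true = true
Overall: true → issued

Issued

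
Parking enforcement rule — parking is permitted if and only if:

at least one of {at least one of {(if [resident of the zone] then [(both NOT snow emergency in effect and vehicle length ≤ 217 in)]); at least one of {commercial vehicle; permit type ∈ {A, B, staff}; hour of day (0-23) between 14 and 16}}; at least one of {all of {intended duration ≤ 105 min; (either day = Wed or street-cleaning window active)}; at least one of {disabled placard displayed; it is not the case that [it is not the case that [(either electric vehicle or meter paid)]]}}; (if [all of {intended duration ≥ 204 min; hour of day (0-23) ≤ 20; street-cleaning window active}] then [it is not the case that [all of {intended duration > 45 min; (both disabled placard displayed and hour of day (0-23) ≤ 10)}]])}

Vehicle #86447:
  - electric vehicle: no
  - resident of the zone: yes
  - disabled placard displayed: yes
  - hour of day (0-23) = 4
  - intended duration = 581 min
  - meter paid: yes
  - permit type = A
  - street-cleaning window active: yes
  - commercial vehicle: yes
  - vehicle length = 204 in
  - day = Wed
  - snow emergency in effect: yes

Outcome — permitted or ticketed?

Permitted

Atomic conditions:
  resident of the zone: yes → true
  NOT snow emergency in effect: yes → false
  vehicle length ≤ 217 in: 204 ≤ 217 is true
  commercial vehicle: yes → true
  permit type ∈ {A, B, staff}: A is in the set → true
  hour of day (0-23) between 14 and 16: 4 in [14, 16] is false
  intended duration ≤ 105 min: 581 ≤ 105 is false
  day = Wed: Wed == Wed is true
  street-cleaning window active: yes → true
  disabled placard displayed: yes → true
  electric vehicle: no → false
  meter paid: yes → true
  intended duration ≥ 204 min: 581 ≥ 204 is true
  hour of day (0-23) ≤ 20: 4 ≤ 20 is true
  intended duration > 45 min: 581 > 45 is true
  hour of day (0-23) ≤ 10: 4 ≤ 10 is true
Combine:
[1.1.2] false AND true = false
[1.1] true → false = false
[1.2] true OR true OR false = true
[1] false OR true = true
[2.1.2] true OR true = true
[2.1] false AND true = false
[2.2.2.1.1] false OR true = true
[2.2.2.1] NOT true = false
[2.2.2] NOT false = true
[2.2] true OR true = true
[2] false OR true = true
[3.1] true AND true AND true = true
[3.2.1.2] true AND true = true
[3.2.1] true AND true = true
[3.2] NOT true = false
[3] true → false = false
[root] true OR true OR false = true
Overall: true → permitted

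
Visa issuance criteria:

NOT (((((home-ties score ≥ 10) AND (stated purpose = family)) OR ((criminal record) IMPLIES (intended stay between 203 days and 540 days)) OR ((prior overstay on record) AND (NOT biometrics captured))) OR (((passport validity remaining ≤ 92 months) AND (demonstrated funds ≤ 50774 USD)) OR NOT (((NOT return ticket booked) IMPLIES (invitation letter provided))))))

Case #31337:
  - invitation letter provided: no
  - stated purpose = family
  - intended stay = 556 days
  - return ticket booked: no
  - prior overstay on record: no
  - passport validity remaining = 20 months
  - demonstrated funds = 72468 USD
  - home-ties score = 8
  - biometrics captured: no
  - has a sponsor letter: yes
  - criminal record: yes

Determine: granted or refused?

Atomic conditions:
  home-ties score ≥ 10: 8 ≥ 10 is false
  stated purpose = family: family == family is true
  criminal record: yes → true
  intended stay between 203 days and 540 days: 556 in [203, 540] is false
  prior overstay on record: no → false
  NOT biometrics captured: no → true
  passport validity remaining ≤ 92 months: 20 ≤ 92 is true
  demonstrated funds ≤ 50774 USD: 72468 ≤ 50774 is false
  NOT return ticket booked: no → true
  invitation letter provided: no → false
Combine:
[1.1.1] false AND true = false
[1.1.2] true → false = false
[1.1.3] false AND true = false
[1.1] false OR false OR false = false
[1.2.1] true AND false = false
[1.2.2.1] true → false = false
[1.2.2] NOT false = true
[1.2] false OR true = true
[1] false OR true = true
[root] NOT true = false
Overall: false → refused

Refused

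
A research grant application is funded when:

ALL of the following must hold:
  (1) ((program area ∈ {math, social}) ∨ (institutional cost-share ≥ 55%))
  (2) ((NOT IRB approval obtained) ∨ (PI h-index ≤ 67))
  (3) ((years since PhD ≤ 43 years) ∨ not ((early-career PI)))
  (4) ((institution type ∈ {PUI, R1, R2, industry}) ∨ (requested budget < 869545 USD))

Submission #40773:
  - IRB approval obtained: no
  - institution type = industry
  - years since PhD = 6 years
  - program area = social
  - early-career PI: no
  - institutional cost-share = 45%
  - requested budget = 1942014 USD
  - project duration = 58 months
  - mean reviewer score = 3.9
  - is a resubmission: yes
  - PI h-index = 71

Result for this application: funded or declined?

Funded

Atomic conditions:
  program area ∈ {math, social}: social is in the set → true
  institutional cost-share ≥ 55%: 45 ≥ 55 is false
  NOT IRB approval obtained: no → true
  PI h-index ≤ 67: 71 ≤ 67 is false
  years since PhD ≤ 43 years: 6 ≤ 43 is true
  early-career PI: no → false
  institution type ∈ {PUI, R1, R2, industry}: industry is in the set → true
  requested budget < 869545 USD: 1942014 < 869545 is false
Combine:
[1] true OR false = true
[2] true OR false = true
[3.2] NOT false = true
[3] true OR true = true
[4] true OR false = true
[root] true AND true AND true AND true = true
Overall: true → funded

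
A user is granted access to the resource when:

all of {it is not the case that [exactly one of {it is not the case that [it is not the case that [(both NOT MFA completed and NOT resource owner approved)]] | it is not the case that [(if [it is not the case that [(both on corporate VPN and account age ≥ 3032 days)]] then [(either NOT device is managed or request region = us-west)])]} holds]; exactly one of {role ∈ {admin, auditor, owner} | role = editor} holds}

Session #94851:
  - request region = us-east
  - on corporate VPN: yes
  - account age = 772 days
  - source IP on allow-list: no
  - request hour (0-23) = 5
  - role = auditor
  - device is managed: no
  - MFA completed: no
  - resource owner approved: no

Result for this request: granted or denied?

Atomic conditions:
  NOT MFA completed: no → true
  NOT resource owner approved: no → true
  on corporate VPN: yes → true
  account age ≥ 3032 days: 772 ≥ 3032 is false
  NOT device is managed: no → true
  request region = us-west: us-east == us-west is false
  role ∈ {admin, auditor, owner}: auditor is in the set → true
  role = editor: auditor == editor is false
Combine:
[1.1.1.1.1] true AND true = true
[1.1.1.1] NOT true = false
[1.1.1] NOT false = true
[1.1.2.1.1.1] true AND false = false
[1.1.2.1.1] NOT false = true
[1.1.2.1.2] true OR false = true
[1.1.2.1] true → true = true
[1.1.2] NOT true = false
[1.1] exactly-one(true, false) = true
[1] NOT true = false
[2] exactly-one(true, false) = true
[root] false AND true = false
Overall: false → denied

Denied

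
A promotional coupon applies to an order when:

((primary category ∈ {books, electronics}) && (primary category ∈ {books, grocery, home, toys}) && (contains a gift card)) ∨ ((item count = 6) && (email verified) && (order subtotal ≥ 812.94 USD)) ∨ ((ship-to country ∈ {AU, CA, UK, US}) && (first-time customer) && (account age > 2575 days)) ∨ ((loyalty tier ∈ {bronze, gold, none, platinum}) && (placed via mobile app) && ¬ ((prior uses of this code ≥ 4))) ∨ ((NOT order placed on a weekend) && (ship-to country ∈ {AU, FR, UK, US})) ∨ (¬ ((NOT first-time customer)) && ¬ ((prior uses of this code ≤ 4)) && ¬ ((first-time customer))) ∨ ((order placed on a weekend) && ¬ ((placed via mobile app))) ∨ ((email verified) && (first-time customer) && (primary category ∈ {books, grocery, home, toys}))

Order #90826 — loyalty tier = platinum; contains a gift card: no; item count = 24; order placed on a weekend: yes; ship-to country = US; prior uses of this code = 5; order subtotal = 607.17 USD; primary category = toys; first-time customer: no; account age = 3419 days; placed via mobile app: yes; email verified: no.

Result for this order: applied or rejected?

Atomic conditions:
  primary category ∈ {books, electronics}: toys is not in the set → false
  primary category ∈ {books, grocery, home, toys}: toys is in the set → true
  contains a gift card: no → false
  item count = 6: 24 == 6 is false
  email verified: no → false
  order subtotal ≥ 812.94 USD: 607.17 ≥ 812.94 is false
  ship-to country ∈ {AU, CA, UK, US}: US is in the set → true
  first-time customer: no → false
  account age > 2575 days: 3419 > 2575 is true
  loyalty tier ∈ {bronze, gold, none, platinum}: platinum is in the set → true
  placed via mobile app: yes → true
  prior uses of this code ≥ 4: 5 ≥ 4 is true
  NOT order placed on a weekend: yes → false
  ship-to country ∈ {AU, FR, UK, US}: US is in the set → true
  NOT first-time customer: no → true
  prior uses of this code ≤ 4: 5 ≤ 4 is false
  order placed on a weekend: yes → true
Combine:
[1] false AND true AND false = false
[2] false AND false AND false = false
[3] true AND false AND true = false
[4.3] NOT true = false
[4] true AND true AND false = false
[5] false AND true = false
[6.1] NOT true = false
[6.2] NOT false = true
[6.3] NOT false = true
[6] false AND true AND true = false
[7.2] NOT true = false
[7] true AND false = false
[8] false AND false AND true = false
[root] false OR false OR false OR false OR false OR false OR false OR false = false
Overall: false → rejected

Rejected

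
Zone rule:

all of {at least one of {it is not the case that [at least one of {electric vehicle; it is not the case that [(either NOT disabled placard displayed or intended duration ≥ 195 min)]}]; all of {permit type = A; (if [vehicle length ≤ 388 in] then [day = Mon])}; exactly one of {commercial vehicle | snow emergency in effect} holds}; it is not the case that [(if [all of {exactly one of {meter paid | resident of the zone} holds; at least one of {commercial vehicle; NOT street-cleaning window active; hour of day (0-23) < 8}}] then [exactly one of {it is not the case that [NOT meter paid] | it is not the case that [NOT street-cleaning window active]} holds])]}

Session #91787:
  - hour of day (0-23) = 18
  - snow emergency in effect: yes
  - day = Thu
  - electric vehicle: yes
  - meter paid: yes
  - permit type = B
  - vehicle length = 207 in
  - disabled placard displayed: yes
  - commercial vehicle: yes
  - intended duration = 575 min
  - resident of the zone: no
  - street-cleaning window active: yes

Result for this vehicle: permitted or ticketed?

Ticketed

Atomic conditions:
  electric vehicle: yes → true
  NOT disabled placard displayed: yes → false
  intended duration ≥ 195 min: 575 ≥ 195 is true
  permit type = A: B == A is false
  vehicle length ≤ 388 in: 207 ≤ 388 is true
  day = Mon: Thu == Mon is false
  commercial vehicle: yes → true
  snow emergency in effect: yes → true
  meter paid: yes → true
  resident of the zone: no → false
  NOT street-cleaning window active: yes → false
  hour of day (0-23) < 8: 18 < 8 is false
  NOT meter paid: yes → false
Combine:
[1.1.1.2.1] false OR true = true
[1.1.1.2] NOT true = false
[1.1.1] true OR false = true
[1.1] NOT true = false
[1.2.2] true → false = false
[1.2] false AND false = false
[1.3] exactly-one(true, true) = false
[1] false OR false OR false = false
[2.1.1.1] exactly-one(true, false) = true
[2.1.1.2] true OR false OR false = true
[2.1.1] true AND true = true
[2.1.2.1] NOT false = true
[2.1.2.2] NOT false = true
[2.1.2] exactly-one(true, true) = false
[2.1] true → false = false
[2] NOT false = true
[root] false AND true = false
Overall: false → ticketed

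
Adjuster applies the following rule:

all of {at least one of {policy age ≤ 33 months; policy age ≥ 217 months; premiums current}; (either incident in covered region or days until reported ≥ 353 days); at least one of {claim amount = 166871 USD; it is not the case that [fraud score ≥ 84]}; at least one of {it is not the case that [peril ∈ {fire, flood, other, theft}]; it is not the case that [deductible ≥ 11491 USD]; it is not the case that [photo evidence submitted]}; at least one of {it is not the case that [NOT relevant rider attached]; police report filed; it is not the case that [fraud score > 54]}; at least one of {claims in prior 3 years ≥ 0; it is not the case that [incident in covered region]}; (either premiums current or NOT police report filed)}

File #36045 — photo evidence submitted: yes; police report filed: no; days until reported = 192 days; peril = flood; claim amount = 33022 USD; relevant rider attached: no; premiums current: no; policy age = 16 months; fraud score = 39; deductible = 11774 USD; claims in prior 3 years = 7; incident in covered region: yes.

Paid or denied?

Atomic conditions:
  policy age ≤ 33 months: 16 ≤ 33 is true
  policy age ≥ 217 months: 16 ≥ 217 is false
  premiums current: no → false
  incident in covered region: yes → true
  days until reported ≥ 353 days: 192 ≥ 353 is false
  claim amount = 166871 USD: 33022 == 166871 is false
  fraud score ≥ 84: 39 ≥ 84 is false
  peril ∈ {fire, flood, other, theft}: flood is in the set → true
  deductible ≥ 11491 USD: 11774 ≥ 11491 is true
  photo evidence submitted: yes → true
  NOT relevant rider attached: no → true
  police report filed: no → false
  fraud score > 54: 39 > 54 is false
  claims in prior 3 years ≥ 0: 7 ≥ 0 is true
  NOT police report filed: no → true
Combine:
[1] true OR false OR false = true
[2] true OR false = true
[3.2] NOT false = true
[3] false OR true = true
[4.1] NOT true = false
[4.2] NOT true = false
[4.3] NOT true = false
[4] false OR false OR false = false
[5.1] NOT true = false
[5.3] NOT false = true
[5] false OR false OR true = true
[6.2] NOT true = false
[6] true OR false = true
[7] false OR true = true
[root] true AND true AND true AND false AND true AND true AND true = false
Overall: false → denied

Denied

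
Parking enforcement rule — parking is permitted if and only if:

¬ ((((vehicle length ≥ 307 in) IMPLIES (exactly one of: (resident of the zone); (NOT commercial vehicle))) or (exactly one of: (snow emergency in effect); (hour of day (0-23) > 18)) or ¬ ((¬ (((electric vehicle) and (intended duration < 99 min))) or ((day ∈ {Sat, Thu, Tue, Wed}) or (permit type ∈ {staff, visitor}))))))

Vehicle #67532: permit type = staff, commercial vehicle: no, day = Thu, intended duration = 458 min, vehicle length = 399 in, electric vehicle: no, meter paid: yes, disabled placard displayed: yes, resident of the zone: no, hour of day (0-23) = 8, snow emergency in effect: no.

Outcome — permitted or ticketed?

Ticketed

Atomic conditions:
  vehicle length ≥ 307 in: 399 ≥ 307 is true
  resident of the zone: no → false
  NOT commercial vehicle: no → true
  snow emergency in effect: no → false
  hour of day (0-23) > 18: 8 > 18 is false
  electric vehicle: no → false
  intended duration < 99 min: 458 < 99 is false
  day ∈ {Sat, Thu, Tue, Wed}: Thu is in the set → true
  permit type ∈ {staff, visitor}: staff is in the set → true
Combine:
[1.1.2] exactly-one(false, true) = true
[1.1] true → true = true
[1.2] exactly-one(false, false) = false
[1.3.1.1.1] false AND false = false
[1.3.1.1] NOT false = true
[1.3.1.2] true OR true = true
[1.3.1] true OR true = true
[1.3] NOT true = false
[1] true OR false OR false = true
[root] NOT true = false
Overall: false → ticketed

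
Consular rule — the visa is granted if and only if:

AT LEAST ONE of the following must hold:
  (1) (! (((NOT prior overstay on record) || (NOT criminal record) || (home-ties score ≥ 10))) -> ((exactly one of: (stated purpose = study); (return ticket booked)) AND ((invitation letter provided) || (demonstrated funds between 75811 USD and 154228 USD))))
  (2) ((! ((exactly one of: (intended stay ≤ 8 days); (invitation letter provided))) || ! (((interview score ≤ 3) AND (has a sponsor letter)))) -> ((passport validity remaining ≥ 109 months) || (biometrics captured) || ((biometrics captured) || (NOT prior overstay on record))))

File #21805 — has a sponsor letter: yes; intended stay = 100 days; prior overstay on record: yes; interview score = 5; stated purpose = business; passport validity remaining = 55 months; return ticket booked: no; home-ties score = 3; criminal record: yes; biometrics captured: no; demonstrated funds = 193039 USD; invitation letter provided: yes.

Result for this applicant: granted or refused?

Atomic conditions:
  NOT prior overstay on record: yes → false
  NOT criminal record: yes → false
  home-ties score ≥ 10: 3 ≥ 10 is false
  stated purpose = study: business == study is false
  return ticket booked: no → false
  invitation letter provided: yes → true
  demonstrated funds between 75811 USD and 154228 USD: 193039 in [75811, 154228] is false
  intended stay ≤ 8 days: 100 ≤ 8 is false
  interview score ≤ 3: 5 ≤ 3 is false
  has a sponsor letter: yes → true
  passport validity remaining ≥ 109 months: 55 ≥ 109 is false
  biometrics captured: no → false
Combine:
[1.1.1] false OR false OR false = false
[1.1] NOT false = true
[1.2.1] exactly-one(false, false) = false
[1.2.2] true OR false = true
[1.2] false AND true = false
[1] true → false = false
[2.1.1.1] exactly-one(false, true) = true
[2.1.1] NOT true = false
[2.1.2.1] false AND true = false
[2.1.2] NOT false = true
[2.1] false OR true = true
[2.2.3] false OR false = false
[2.2] false OR false OR false = false
[2] true → false = false
[root] false OR false = false
Overall: false → refused

Refused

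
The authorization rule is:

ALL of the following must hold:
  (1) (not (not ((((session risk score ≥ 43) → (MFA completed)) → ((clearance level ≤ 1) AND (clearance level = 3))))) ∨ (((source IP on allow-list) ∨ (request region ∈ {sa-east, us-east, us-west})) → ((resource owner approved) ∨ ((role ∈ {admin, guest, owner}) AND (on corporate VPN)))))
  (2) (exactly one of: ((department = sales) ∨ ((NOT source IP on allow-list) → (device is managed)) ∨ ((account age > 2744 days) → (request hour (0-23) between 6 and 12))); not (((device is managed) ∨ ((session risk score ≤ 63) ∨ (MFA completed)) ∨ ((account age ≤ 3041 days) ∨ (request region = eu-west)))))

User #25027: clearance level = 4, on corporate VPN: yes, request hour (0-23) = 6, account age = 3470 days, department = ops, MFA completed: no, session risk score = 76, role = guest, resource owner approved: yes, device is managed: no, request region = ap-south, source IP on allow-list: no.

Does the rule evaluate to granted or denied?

Denied

Atomic conditions:
  session risk score ≥ 43: 76 ≥ 43 is true
  MFA completed: no → false
  clearance level ≤ 1: 4 ≤ 1 is false
  clearance level = 3: 4 == 3 is false
  source IP on allow-list: no → false
  request region ∈ {sa-east, us-east, us-west}: ap-south is not in the set → false
  resource owner approved: yes → true
  role ∈ {admin, guest, owner}: guest is in the set → true
  on corporate VPN: yes → true
  department = sales: ops == sales is false
  NOT source IP on allow-list: no → true
  device is managed: no → false
  account age > 2744 days: 3470 > 2744 is true
  request hour (0-23) between 6 and 12: 6 in [6, 12] is true
  session risk score ≤ 63: 76 ≤ 63 is false
  account age ≤ 3041 days: 3470 ≤ 3041 is false
  request region = eu-west: ap-south == eu-west is false
Combine:
[1.1.1.1.1] true → false = false
[1.1.1.1.2] false AND false = false
[1.1.1.1] false → false (antecedent false ⇒ implication holds) = true
[1.1.1] NOT true = false
[1.1] NOT false = true
[1.2.1] false OR false = false
[1.2.2.2] true AND true = true
[1.2.2] true OR true = true
[1.2] false → true (antecedent false ⇒ implication holds) = true
[1] true OR true = true
[2.1.2] true → false = false
[2.1.3] true → true = true
[2.1] false OR false OR true = true
[2.2.1.2] false OR false = false
[2.2.1.3] false OR false = false
[2.2.1] false OR false OR false = false
[2.2] NOT false = true
[2] exactly-one(true, true) = false
[root] true AND false = false
Overall: false → denied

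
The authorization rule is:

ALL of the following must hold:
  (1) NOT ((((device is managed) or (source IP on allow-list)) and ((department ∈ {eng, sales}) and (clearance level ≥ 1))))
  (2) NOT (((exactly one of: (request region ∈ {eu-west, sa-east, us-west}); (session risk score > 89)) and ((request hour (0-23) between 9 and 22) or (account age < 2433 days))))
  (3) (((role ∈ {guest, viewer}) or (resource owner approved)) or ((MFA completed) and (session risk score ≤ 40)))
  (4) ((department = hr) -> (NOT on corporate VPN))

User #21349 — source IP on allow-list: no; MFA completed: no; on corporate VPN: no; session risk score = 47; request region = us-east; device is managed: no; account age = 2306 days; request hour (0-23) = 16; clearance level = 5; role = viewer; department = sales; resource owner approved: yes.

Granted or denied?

Granted

Atomic conditions:
  device is managed: no → false
  source IP on allow-list: no → false
  department ∈ {eng, sales}: sales is in the set → true
  clearance level ≥ 1: 5 ≥ 1 is true
  request region ∈ {eu-west, sa-east, us-west}: us-east is not in the set → false
  session risk score > 89: 47 > 89 is false
  request hour (0-23) between 9 and 22: 16 in [9, 22] is true
  account age < 2433 days: 2306 < 2433 is true
  role ∈ {guest, viewer}: viewer is in the set → true
  resource owner approved: yes → true
  MFA completed: no → false
  session risk score ≤ 40: 47 ≤ 40 is false
  department = hr: sales == hr is false
  NOT on corporate VPN: no → true
Combine:
[1.1.1] false OR false = false
[1.1.2] true AND true = true
[1.1] false AND true = false
[1] NOT false = true
[2.1.1] exactly-one(false, false) = false
[2.1.2] true OR true = true
[2.1] false AND true = false
[2] NOT false = true
[3.1] true OR true = true
[3.2] false AND false = false
[3] true OR false = true
[4] false → true (antecedent false ⇒ implication holds) = true
[root] true AND true AND true AND true = true
Overall: true → granted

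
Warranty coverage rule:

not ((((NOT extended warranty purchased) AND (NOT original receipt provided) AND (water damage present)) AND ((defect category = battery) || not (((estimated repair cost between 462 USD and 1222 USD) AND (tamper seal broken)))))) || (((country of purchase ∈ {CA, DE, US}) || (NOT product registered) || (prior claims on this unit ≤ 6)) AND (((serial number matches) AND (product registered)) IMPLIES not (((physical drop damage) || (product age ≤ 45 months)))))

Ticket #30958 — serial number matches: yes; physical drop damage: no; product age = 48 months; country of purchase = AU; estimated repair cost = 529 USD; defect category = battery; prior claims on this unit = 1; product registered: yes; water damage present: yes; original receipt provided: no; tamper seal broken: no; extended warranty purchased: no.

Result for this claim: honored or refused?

Atomic conditions:
  NOT extended warranty purchased: no → true
  NOT original receipt provided: no → true
  water damage present: yes → true
  defect category = battery: battery == battery is true
  estimated repair cost between 462 USD and 1222 USD: 529 in [462, 1222] is true
  tamper seal broken: no → false
  country of purchase ∈ {CA, DE, US}: AU is not in the set → false
  NOT product registered: yes → false
  prior claims on this unit ≤ 6: 1 ≤ 6 is true
  serial number matches: yes → true
  product registered: yes → true
  physical drop damage: no → false
  product age ≤ 45 months: 48 ≤ 45 is false
Combine:
[1.1.1] true AND true AND true = true
[1.1.2.2.1] true AND false = false
[1.1.2.2] NOT false = true
[1.1.2] true OR true = true
[1.1] true AND true = true
[1] NOT true = false
[2.1] false OR false OR true = true
[2.2.1] true AND true = true
[2.2.2.1] false OR false = false
[2.2.2] NOT false = true
[2.2] true → true = true
[2] true AND true = true
[root] false OR true = true
Overall: true → honored

Honored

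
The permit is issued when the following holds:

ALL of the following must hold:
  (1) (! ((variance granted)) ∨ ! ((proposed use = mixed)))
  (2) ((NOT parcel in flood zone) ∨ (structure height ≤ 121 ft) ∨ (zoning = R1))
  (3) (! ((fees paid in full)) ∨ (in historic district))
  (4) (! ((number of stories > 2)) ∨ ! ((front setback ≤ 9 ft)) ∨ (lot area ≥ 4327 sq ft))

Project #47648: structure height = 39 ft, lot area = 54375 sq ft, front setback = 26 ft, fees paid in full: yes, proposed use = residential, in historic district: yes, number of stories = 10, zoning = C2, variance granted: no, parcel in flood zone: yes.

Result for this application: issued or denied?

Issued

Atomic conditions:
  variance granted: no → false
  proposed use = mixed: residential == mixed is false
  NOT parcel in flood zone: yes → false
  structure height ≤ 121 ft: 39 ≤ 121 is true
  zoning = R1: C2 == R1 is false
  fees paid in full: yes → true
  in historic district: yes → true
  number of stories > 2: 10 > 2 is true
  front setback ≤ 9 ft: 26 ≤ 9 is false
  lot area ≥ 4327 sq ft: 54375 ≥ 4327 is true
Combine:
[1.1] NOT false = true
[1.2] NOT false = true
[1] true OR true = true
[2] false OR true OR false = true
[3.1] NOT true = false
[3] false OR true = true
[4.1] NOT true = false
[4.2] NOT false = true
[4] false OR true OR true = true
[root] true AND true AND true AND true = true
Overall: true → issued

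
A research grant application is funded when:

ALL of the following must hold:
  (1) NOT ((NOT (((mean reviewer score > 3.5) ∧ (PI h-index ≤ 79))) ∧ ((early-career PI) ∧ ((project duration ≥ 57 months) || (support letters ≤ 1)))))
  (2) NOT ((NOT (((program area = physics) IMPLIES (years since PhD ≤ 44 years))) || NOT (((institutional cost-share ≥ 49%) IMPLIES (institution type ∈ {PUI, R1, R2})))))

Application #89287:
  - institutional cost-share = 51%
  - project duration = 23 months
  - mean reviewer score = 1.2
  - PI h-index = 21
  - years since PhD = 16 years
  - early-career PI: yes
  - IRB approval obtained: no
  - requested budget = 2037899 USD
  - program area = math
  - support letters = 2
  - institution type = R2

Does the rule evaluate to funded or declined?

Atomic conditions:
  mean reviewer score > 3.5: 1.2 > 3.5 is false
  PI h-index ≤ 79: 21 ≤ 79 is true
  early-career PI: yes → true
  project duration ≥ 57 months: 23 ≥ 57 is false
  support letters ≤ 1: 2 ≤ 1 is false
  program area = physics: math == physics is false
  years since PhD ≤ 44 years: 16 ≤ 44 is true
  institutional cost-share ≥ 49%: 51 ≥ 49 is true
  institution type ∈ {PUI, R1, R2}: R2 is in the set → true
Combine:
[1.1.1.1] false AND true = false
[1.1.1] NOT false = true
[1.1.2.2] false OR false = false
[1.1.2] true AND false = false
[1.1] true AND false = false
[1] NOT false = true
[2.1.1.1] false → true (antecedent false ⇒ implication holds) = true
[2.1.1] NOT true = false
[2.1.2.1] true → true = true
[2.1.2] NOT true = false
[2.1] false OR false = false
[2] NOT false = true
[root] true AND true = true
Overall: true → funded

Funded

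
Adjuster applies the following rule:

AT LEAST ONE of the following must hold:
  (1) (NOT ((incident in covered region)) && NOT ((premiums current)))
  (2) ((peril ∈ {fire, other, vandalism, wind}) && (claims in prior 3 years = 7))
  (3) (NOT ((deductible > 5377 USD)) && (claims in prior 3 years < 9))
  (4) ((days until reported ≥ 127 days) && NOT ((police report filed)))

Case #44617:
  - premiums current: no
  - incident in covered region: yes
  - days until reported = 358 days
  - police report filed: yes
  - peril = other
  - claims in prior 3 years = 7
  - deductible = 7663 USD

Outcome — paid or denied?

Atomic conditions:
  incident in covered region: yes → true
  premiums current: no → false
  peril ∈ {fire, other, vandalism, wind}: other is in the set → true
  claims in prior 3 years = 7: 7 == 7 is true
  deductible > 5377 USD: 7663 > 5377 is true
  claims in prior 3 years < 9: 7 < 9 is true
  days until reported ≥ 127 days: 358 ≥ 127 is true
  police report filed: yes → true
Combine:
[1.1] NOT true = false
[1.2] NOT false = true
[1] false AND true = false
[2] true AND true = true
[3.1] NOT true = false
[3] false AND true = false
[4.2] NOT true = false
[4] true AND false = false
[root] false OR true OR false OR false = true
Overall: true → paid

Paid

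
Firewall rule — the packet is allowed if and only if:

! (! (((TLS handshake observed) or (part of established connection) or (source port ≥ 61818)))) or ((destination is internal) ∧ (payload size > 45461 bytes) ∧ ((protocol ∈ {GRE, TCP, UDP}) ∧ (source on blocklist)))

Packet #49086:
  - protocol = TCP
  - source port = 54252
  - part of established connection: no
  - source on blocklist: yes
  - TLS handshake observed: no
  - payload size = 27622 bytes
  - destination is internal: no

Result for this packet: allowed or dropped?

Atomic conditions:
  TLS handshake observed: no → false
  part of established connection: no → false
  source port ≥ 61818: 54252 ≥ 61818 is false
  destination is internal: no → false
  payload size > 45461 bytes: 27622 > 45461 is false
  protocol ∈ {GRE, TCP, UDP}: TCP is in the set → true
  source on blocklist: yes → true
Combine:
[1.1.1] false OR false OR false = false
[1.1] NOT false = true
[1] NOT true = false
[2.3] true AND true = true
[2] false AND false AND true = false
[root] false OR false = false
Overall: false → dropped

Dropped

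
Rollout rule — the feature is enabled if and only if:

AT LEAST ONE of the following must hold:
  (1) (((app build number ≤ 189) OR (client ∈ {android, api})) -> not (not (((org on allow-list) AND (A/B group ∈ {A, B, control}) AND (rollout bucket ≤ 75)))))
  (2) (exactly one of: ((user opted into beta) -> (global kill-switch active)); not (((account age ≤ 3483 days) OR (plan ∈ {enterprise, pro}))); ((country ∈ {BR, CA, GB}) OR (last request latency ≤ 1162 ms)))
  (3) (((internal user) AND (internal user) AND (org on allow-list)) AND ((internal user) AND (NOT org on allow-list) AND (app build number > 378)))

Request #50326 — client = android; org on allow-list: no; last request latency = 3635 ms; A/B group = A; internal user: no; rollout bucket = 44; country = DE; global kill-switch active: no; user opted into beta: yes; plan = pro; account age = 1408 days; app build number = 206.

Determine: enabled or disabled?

Atomic conditions:
  app build number ≤ 189: 206 ≤ 189 is false
  client ∈ {android, api}: android is in the set → true
  org on allow-list: no → false
  A/B group ∈ {A, B, control}: A is in the set → true
  rollout bucket ≤ 75: 44 ≤ 75 is true
  user opted into beta: yes → true
  global kill-switch active: no → false
  account age ≤ 3483 days: 1408 ≤ 3483 is true
  plan ∈ {enterprise, pro}: pro is in the set → true
  country ∈ {BR, CA, GB}: DE is not in the set → false
  last request latency ≤ 1162 ms: 3635 ≤ 1162 is false
  internal user: no → false
  NOT org on allow-list: no → true
  app build number > 378: 206 > 378 is false
Combine:
[1.1] false OR true = true
[1.2.1.1] false AND true AND true = false
[1.2.1] NOT false = true
[1.2] NOT true = false
[1] true → false = false
[2.1] true → false = false
[2.2.1] true OR true = true
[2.2] NOT true = false
[2.3] false OR false = false
[2] exactly-one(false, false, false) = false
[3.1] false AND false AND false = false
[3.2] false AND true AND false = false
[3] false AND false = false
[root] false OR false OR false = false
Overall: false → disabled

Disabled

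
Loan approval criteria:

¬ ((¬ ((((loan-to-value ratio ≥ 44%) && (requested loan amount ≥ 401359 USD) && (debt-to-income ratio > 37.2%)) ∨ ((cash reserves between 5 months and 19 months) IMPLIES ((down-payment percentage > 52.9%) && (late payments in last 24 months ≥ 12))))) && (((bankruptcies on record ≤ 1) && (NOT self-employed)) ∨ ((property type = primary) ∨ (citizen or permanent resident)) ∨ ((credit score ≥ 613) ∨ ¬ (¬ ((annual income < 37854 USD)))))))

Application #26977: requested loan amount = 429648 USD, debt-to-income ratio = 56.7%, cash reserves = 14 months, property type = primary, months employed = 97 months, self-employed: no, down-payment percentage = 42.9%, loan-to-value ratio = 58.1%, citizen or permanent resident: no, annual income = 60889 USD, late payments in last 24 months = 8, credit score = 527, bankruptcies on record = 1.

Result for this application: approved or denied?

Approved

Atomic conditions:
  loan-to-value ratio ≥ 44%: 58.1 ≥ 44 is true
  requested loan amount ≥ 401359 USD: 429648 ≥ 401359 is true
  debt-to-income ratio > 37.2%: 56.7 > 37.2 is true
  cash reserves between 5 months and 19 months: 14 in [5, 19] is true
  down-payment percentage > 52.9%: 42.9 > 52.9 is false
  late payments in last 24 months ≥ 12: 8 ≥ 12 is false
  bankruptcies on record ≤ 1: 1 ≤ 1 is true
  NOT self-employed: no → true
  property type = primary: primary == primary is true
  citizen or permanent resident: no → false
  credit score ≥ 613: 527 ≥ 613 is false
  annual income < 37854 USD: 60889 < 37854 is false
Combine:
[1.1.1.1] true AND true AND true = true
[1.1.1.2.2] false AND false = false
[1.1.1.2] true → false = false
[1.1.1] true OR false = true
[1.1] NOT true = false
[1.2.1] true AND true = true
[1.2.2] true OR false = true
[1.2.3.2.1] NOT false = true
[1.2.3.2] NOT true = false
[1.2.3] false OR false = false
[1.2] true OR true OR false = true
[1] false AND true = false
[root] NOT false = true
Overall: true → approved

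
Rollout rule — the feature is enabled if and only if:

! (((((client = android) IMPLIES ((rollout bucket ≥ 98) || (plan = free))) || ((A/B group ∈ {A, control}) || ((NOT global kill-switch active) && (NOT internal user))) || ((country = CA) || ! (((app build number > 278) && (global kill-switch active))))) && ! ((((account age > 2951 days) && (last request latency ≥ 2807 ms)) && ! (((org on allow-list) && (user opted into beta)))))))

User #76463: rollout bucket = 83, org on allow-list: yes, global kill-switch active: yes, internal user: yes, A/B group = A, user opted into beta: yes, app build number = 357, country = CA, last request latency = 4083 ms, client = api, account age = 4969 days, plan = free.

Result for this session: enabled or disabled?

Atomic conditions:
  client = android: api == android is false
  rollout bucket ≥ 98: 83 ≥ 98 is false
  plan = free: free == free is true
  A/B group ∈ {A, control}: A is in the set → true
  NOT global kill-switch active: yes → false
  NOT internal user: yes → false
  country = CA: CA == CA is true
  app build number > 278: 357 > 278 is true
  global kill-switch active: yes → true
  account age > 2951 days: 4969 > 2951 is true
  last request latency ≥ 2807 ms: 4083 ≥ 2807 is true
  org on allow-list: yes → true
  user opted into beta: yes → true
Combine:
[1.1.1.2] false OR true = true
[1.1.1] false → true (antecedent false ⇒ implication holds) = true
[1.1.2.2] false AND false = false
[1.1.2] true OR false = true
[1.1.3.2.1] true AND true = true
[1.1.3.2] NOT true = false
[1.1.3] true OR false = true
[1.1] true OR true OR true = true
[1.2.1.1] true AND true = true
[1.2.1.2.1] true AND true = true
[1.2.1.2] NOT true = false
[1.2.1] true AND false = false
[1.2] NOT false = true
[1] true AND true = true
[root] NOT true = false
Overall: false → disabled

Disabled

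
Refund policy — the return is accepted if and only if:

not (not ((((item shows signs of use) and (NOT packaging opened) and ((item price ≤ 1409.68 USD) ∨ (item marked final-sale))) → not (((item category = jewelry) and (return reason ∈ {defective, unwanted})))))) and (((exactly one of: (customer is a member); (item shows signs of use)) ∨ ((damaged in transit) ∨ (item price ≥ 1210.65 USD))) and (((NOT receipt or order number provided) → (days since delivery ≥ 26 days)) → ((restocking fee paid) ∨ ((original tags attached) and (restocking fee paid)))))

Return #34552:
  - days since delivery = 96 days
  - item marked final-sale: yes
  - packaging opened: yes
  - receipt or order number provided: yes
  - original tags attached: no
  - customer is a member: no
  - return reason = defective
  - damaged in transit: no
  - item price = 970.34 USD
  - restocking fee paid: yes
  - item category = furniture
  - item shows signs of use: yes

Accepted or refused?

Accepted

Atomic conditions:
  item shows signs of use: yes → true
  NOT packaging opened: yes → false
  item price ≤ 1409.68 USD: 970.34 ≤ 1409.68 is true
  item marked final-sale: yes → true
  item category = jewelry: furniture == jewelry is false
  return reason ∈ {defective, unwanted}: defective is in the set → true
  customer is a member: no → false
  damaged in transit: no → false
  item price ≥ 1210.65 USD: 970.34 ≥ 1210.65 is false
  NOT receipt or order number provided: yes → false
  days since delivery ≥ 26 days: 96 ≥ 26 is true
  restocking fee paid: yes → true
  original tags attached: no → false
Combine:
[1.1.1.1.3] true OR true = true
[1.1.1.1] true AND false AND true = false
[1.1.1.2.1] false AND true = false
[1.1.1.2] NOT false = true
[1.1.1] false → true (antecedent false ⇒ implication holds) = true
[1.1] NOT true = false
[1] NOT false = true
[2.1.1] exactly-one(false, true) = true
[2.1.2] false OR false = false
[2.1] true OR false = true
[2.2.1] false → true (antecedent false ⇒ implication holds) = true
[2.2.2.2] false AND true = false
[2.2.2] true OR false = true
[2.2] true → true = true
[2] true AND true = true
[root] true AND true = true
Overall: true → accepted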